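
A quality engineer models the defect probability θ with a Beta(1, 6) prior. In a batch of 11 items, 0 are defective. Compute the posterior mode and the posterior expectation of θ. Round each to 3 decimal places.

posterior mode = 0.000, posterior expectation = 0.056

Posterior: Beta(1+0, 6+11) = Beta(1, 17).
Since α = 1 ≤ 1 and β > 1, the Beta density is monotone decreasing on [0,1]; the mode is at 0.
Mean = 1/(1+17) = 0.056.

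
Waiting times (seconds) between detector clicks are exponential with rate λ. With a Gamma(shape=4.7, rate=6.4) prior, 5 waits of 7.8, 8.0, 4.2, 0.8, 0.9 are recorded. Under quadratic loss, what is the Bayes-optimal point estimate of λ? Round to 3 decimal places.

0.345

Σ times = 21.7. Posterior: Gamma(shape = 4.7+5 = 9.7, rate = 6.4+21.7 = 28.1).
Mode = (α−1)/β = 8.7/28.1 = 0.310.
Mean = α/β = 9.7/28.1 = 0.345.
Quadratic loss ⇒ the optimal estimator is the posterior mean.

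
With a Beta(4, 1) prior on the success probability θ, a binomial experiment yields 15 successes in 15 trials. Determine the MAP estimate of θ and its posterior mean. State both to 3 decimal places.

Posterior: Beta(4+15, 1+0) = Beta(19, 1).
Since β = 1 ≤ 1 and α > 1, the Beta density is monotone increasing on [0,1]; the mode is at 1.
Mean = 19/(19+1) = 0.950.
The posterior is left-skewed, so the mode exceeds the mean.

MAP = 1.000, posterior mean = 0.950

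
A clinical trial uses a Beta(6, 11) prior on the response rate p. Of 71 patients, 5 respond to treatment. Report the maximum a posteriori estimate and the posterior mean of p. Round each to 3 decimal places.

Posterior: Beta(6+5, 11+66) = Beta(11, 77).
Mode = (11−1)/(11+77−2) = 10/86 = 0.116.
Mean = 11/(11+77) = 11/88 = 0.125.

maximum a posteriori estimate = 0.116, posterior mean = 0.125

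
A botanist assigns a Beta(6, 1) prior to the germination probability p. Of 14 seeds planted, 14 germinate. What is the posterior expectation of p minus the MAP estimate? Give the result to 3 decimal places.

-0.048

Posterior: Beta(6+14, 1+0) = Beta(20, 1).
Since β = 1 ≤ 1 and α > 1, the Beta density is monotone increasing on [0,1]; the mode is at 1.
Mean = 20/(20+1) = 0.952.
Difference = 0.952 − 1.000 = -0.048.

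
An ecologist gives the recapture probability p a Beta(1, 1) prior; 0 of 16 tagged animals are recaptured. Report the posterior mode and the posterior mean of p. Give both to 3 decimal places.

MAP = 0.000; posterior mean = 0.056

Posterior: Beta(1+0, 1+16) = Beta(1, 17).
Since α = 1 ≤ 1 and β > 1, the Beta density is monotone decreasing on [0,1]; the mode is at 0.
Mean = 1/(1+17) = 0.056.
Mean > mode: the posterior has a right tail.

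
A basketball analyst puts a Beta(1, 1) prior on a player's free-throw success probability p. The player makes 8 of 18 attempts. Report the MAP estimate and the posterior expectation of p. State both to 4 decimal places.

MAP = 0.4444; posterior mean = 0.4500

Posterior: Beta(1+8, 1+10) = Beta(9, 11).
Mode = (9−1)/(9+11−2) = 8/18 = 0.4444.
Mean = 9/(9+11) = 9/20 = 0.4500.
The posterior is right-skewed, so the mean exceeds the mode.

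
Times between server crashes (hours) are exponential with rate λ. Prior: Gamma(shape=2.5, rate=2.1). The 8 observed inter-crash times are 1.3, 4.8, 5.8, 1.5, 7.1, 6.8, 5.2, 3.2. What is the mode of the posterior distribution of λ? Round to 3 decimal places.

Σ times = 35.7. Posterior: Gamma(shape = 2.5+8 = 10.5, rate = 2.1+35.7 = 37.8).
Mode = (α−1)/β = 9.5/37.8 = 0.251.
Mean = α/β = 10.5/37.8 = 0.278.
This is the posterior mode — the MAP estimate.

0.251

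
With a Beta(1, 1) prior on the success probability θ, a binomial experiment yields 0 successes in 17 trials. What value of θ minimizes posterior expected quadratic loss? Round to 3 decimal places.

0.053

Posterior: Beta(1+0, 1+17) = Beta(1, 18).
Since α = 1 ≤ 1 and β > 1, the Beta density is monotone decreasing on [0,1]; the mode is at 0.
Mean = 1/(1+18) = 0.053.
Quadratic loss ⇒ the optimal estimator is the posterior mean.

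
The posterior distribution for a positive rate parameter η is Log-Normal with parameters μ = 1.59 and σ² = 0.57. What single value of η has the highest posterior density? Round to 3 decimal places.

2.773

Mode = exp(μ − σ²) = exp(1.02) = 2.773.
Mean = exp(μ + σ²/2) = exp(1.875) = 6.521.
This is the posterior mode — the MAP estimate.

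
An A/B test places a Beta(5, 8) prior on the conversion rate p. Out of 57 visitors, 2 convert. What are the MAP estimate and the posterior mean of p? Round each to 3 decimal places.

Posterior: Beta(5+2, 8+55) = Beta(7, 63).
Mode = (7−1)/(7+63−2) = 6/68 = 0.088.
Mean = 7/(7+63) = 7/70 = 0.100.
Mean > mode: the posterior has a right tail.

MAP: 0.088. Posterior mean: 0.100.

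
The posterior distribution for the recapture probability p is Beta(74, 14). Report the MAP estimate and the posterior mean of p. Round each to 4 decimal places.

Mode = (74−1)/(74+14−2) = 73/86 = 0.8488.
Mean = 74/(74+14) = 74/88 = 0.8409.

MAP: 0.8488. Posterior mean: 0.8409.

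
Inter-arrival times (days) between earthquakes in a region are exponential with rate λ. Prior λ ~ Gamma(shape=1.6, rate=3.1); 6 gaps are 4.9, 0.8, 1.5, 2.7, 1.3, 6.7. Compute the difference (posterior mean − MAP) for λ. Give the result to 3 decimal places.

Σ times = 17.9. Posterior: Gamma(shape = 1.6+6 = 7.6, rate = 3.1+17.9 = 21.0).
Mode = (α−1)/β = 6.6/21.0 = 0.314.
Mean = α/β = 7.6/21.0 = 0.362.
Difference = 0.362 − 0.314 = 0.048.
The mean is pulled above the mode by the posterior's right skew.

0.048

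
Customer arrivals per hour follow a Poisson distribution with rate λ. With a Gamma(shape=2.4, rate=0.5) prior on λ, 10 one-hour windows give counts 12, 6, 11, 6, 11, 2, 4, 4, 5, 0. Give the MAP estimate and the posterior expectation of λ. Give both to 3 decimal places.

MAP = 5.943; posterior mean = 6.038

Σ counts = 61. Posterior: Gamma(shape = 2.4+61 = 63.4, rate = 0.5+10 = 10.5).
Mode = (α−1)/β = 62.4/10.5 = 5.943.
Mean = α/β = 63.4/10.5 = 6.038.
Right-skewed posterior ⇒ mode < mean.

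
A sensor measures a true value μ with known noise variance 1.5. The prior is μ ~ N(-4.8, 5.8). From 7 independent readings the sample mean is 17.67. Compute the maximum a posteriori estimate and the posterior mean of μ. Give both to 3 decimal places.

Posterior for μ is Normal. Precision-weighted mean: (1/5.8·-4.8 + 7/1.5·17.67) / (1/5.8 + 7/1.5) = 16.869.
A Normal posterior is symmetric, so mode = mean.

MAP = 16.869; posterior mean = 16.869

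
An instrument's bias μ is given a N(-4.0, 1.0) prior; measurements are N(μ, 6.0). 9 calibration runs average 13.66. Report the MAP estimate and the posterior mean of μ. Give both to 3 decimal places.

Posterior for μ is Normal. Precision-weighted mean: (1/1.0·-4.0 + 9/6.0·13.66) / (1/1.0 + 9/6.0) = 6.596.
A Normal posterior is symmetric, so mode = mean.

MAP = 6.596, posterior mean = 6.596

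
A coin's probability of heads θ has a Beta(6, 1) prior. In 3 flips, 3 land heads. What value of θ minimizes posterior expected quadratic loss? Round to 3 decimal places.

Posterior: Beta(6+3, 1+0) = Beta(9, 1).
Since β = 1 ≤ 1 and α > 1, the Beta density is monotone increasing on [0,1]; the mode is at 1.
Mean = 9/(9+1) = 0.900.
Quadratic loss ⇒ the optimal estimator is the posterior mean.

0.900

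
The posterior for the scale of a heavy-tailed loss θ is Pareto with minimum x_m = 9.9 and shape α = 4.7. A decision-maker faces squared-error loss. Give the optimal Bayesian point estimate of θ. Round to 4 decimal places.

12.5757

The Pareto density is strictly decreasing on [x_m, ∞), so the mode is x_m = 9.9000.
Mean = α·x_m/(α−1) = 4.7·9.9/3.7 = 12.5757.
Squared-error loss ⇒ the optimal estimator is the posterior mean.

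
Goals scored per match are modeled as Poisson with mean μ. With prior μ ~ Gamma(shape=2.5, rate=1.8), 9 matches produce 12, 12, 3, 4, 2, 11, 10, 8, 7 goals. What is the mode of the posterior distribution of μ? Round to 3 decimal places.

Σ counts = 69. Posterior: Gamma(shape = 2.5+69 = 71.5, rate = 1.8+9 = 10.8).
Mode = (α−1)/β = 70.5/10.8 = 6.528.
Mean = α/β = 71.5/10.8 = 6.620.
This is the posterior mode — the MAP estimate.

6.528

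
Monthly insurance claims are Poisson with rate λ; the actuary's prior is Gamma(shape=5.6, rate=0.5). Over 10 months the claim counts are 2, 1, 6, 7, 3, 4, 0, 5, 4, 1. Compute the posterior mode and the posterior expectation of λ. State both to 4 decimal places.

Σ counts = 33. Posterior: Gamma(shape = 5.6+33 = 38.6, rate = 0.5+10 = 10.5).
Mode = (α−1)/β = 37.6/10.5 = 3.5810.
Mean = α/β = 38.6/10.5 = 3.6762.
The mean is pulled above the mode by the posterior's right skew.

λ_MAP = 3.5810, E[λ|data] = 3.6762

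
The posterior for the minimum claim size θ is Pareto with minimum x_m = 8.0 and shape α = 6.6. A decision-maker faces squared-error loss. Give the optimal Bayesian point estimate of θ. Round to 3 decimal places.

9.429

The Pareto density is strictly decreasing on [x_m, ∞), so the mode is x_m = 8.000.
Mean = α·x_m/(α−1) = 6.6·8.0/5.6 = 9.429.
Squared-error loss ⇒ the optimal estimator is the posterior mean.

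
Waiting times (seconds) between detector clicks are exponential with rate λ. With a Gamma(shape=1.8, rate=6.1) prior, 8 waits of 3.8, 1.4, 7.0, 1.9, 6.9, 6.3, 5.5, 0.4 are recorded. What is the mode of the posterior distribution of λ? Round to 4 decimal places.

Σ times = 33.2. Posterior: Gamma(shape = 1.8+8 = 9.8, rate = 6.1+33.2 = 39.3).
Mode = (α−1)/β = 8.8/39.3 = 0.2239.
Mean = α/β = 9.8/39.3 = 0.2494.
This is the posterior mode — the MAP estimate.

0.2239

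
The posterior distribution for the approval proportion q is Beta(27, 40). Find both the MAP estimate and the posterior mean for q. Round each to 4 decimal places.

MAP = 0.4000, posterior mean = 0.4030

Mode = (27−1)/(27+40−2) = 26/65 = 0.4000.
Mean = 27/(27+40) = 27/67 = 0.4030.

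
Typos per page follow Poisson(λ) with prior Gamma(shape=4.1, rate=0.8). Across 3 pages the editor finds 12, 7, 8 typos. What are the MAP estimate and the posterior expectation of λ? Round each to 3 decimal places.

MAP estimate = 7.921, posterior expectation = 8.184

Σ counts = 27. Posterior: Gamma(shape = 4.1+27 = 31.1, rate = 0.8+3 = 3.8).
Mode = (α−1)/β = 30.1/3.8 = 7.921.
Mean = α/β = 31.1/3.8 = 8.184.
The posterior is right-skewed, so the mean exceeds the mode.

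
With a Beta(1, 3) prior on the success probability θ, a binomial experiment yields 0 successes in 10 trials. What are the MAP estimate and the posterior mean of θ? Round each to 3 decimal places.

Posterior: Beta(1+0, 3+10) = Beta(1, 13).
Since α = 1 ≤ 1 and β > 1, the Beta density is monotone decreasing on [0,1]; the mode is at 0.
Mean = 1/(1+13) = 0.071.

MAP = 0.000; posterior mean = 0.071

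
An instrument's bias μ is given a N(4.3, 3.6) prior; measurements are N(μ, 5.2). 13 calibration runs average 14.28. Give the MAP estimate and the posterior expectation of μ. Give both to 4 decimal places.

MAP = 13.2820; posterior mean = 13.2820

Posterior for μ is Normal. Precision-weighted mean: (1/3.6·4.3 + 13/5.2·14.28) / (1/3.6 + 13/5.2) = 13.2820.
A Normal posterior is symmetric, so mode = mean.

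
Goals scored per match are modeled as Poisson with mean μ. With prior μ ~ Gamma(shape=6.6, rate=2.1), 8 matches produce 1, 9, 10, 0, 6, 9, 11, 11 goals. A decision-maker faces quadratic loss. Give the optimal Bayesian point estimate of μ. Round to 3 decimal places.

6.297

Σ counts = 57. Posterior: Gamma(shape = 6.6+57 = 63.6, rate = 2.1+8 = 10.1).
Mode = (α−1)/β = 62.6/10.1 = 6.198.
Mean = α/β = 63.6/10.1 = 6.297.
Quadratic loss ⇒ the optimal estimator is the posterior mean.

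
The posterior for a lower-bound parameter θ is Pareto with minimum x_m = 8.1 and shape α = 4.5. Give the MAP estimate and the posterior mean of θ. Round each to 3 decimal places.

MAP = 8.100, posterior mean = 10.414

The Pareto density is strictly decreasing on [x_m, ∞), so the mode is x_m = 8.100.
Mean = α·x_m/(α−1) = 4.5·8.1/3.5 = 10.414.
The mean is pulled above the mode by the posterior's right skew.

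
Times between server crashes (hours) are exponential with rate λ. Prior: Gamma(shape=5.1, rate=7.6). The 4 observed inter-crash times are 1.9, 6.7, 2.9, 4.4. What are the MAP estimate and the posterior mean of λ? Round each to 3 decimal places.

MAP = 0.345; posterior mean = 0.387

Σ times = 15.9. Posterior: Gamma(shape = 5.1+4 = 9.1, rate = 7.6+15.9 = 23.5).
Mode = (α−1)/β = 8.1/23.5 = 0.345.
Mean = α/β = 9.1/23.5 = 0.387.
The posterior is right-skewed, so the mean exceeds the mode.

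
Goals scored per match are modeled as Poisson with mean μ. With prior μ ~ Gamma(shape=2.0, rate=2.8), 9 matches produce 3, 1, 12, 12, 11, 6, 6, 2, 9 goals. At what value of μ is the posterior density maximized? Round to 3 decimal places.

5.339

Σ counts = 62. Posterior: Gamma(shape = 2.0+62 = 64.0, rate = 2.8+9 = 11.8).
Mode = (α−1)/β = 63.0/11.8 = 5.339.
Mean = α/β = 64.0/11.8 = 5.424.
This is the posterior mode — the MAP estimate.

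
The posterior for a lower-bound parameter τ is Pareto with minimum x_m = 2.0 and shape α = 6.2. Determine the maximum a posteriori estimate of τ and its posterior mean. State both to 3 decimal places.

The Pareto density is strictly decreasing on [x_m, ∞), so the mode is x_m = 2.000.
Mean = α·x_m/(α−1) = 6.2·2.0/5.2 = 2.385.
Right-skewed posterior ⇒ mode < mean.

MAP = 2.000; posterior mean = 2.385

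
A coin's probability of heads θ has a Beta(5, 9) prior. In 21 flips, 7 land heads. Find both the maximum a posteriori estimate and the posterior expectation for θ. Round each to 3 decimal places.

Posterior: Beta(5+7, 9+14) = Beta(12, 23).
Mode = (12−1)/(12+23−2) = 11/33 = 0.333.
Mean = 12/(12+23) = 12/35 = 0.343.

maximum a posteriori estimate = 0.333, posterior expectation = 0.343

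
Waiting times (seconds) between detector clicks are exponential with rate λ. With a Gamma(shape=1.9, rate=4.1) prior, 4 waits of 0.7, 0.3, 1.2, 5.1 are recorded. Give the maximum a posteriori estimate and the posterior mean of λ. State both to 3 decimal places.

Σ times = 7.3. Posterior: Gamma(shape = 1.9+4 = 5.9, rate = 4.1+7.3 = 11.4).
Mode = (α−1)/β = 4.9/11.4 = 0.430.
Mean = α/β = 5.9/11.4 = 0.518.

MAP: 0.430. Posterior mean: 0.518.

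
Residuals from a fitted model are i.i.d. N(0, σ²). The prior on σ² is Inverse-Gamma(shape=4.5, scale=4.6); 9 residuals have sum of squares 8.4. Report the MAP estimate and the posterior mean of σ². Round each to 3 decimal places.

MAP = 0.880; posterior mean = 1.100

Posterior: Inverse-Gamma(shape = 4.5+9/2 = 9.0, scale = 4.6+8.4/2 = 8.8).
Mode = β/(α+1) = 8.8/10.0 = 0.880.
Mean = β/(α−1) = 8.8/8.0 = 1.100.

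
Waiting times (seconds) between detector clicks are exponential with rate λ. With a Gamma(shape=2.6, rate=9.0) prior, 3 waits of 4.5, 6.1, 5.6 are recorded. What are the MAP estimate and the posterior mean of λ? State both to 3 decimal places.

MAP = 0.183, posterior mean = 0.222

Σ times = 16.2. Posterior: Gamma(shape = 2.6+3 = 5.6, rate = 9.0+16.2 = 25.2).
Mode = (α−1)/β = 4.6/25.2 = 0.183.
Mean = α/β = 5.6/25.2 = 0.222.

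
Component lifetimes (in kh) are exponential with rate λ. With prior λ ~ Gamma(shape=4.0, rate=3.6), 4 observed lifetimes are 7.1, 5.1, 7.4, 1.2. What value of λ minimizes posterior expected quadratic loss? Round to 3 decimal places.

0.328

Σ times = 20.8. Posterior: Gamma(shape = 4.0+4 = 8.0, rate = 3.6+20.8 = 24.4).
Mode = (α−1)/β = 7.0/24.4 = 0.287.
Mean = α/β = 8.0/24.4 = 0.328.
Quadratic loss ⇒ the optimal estimator is the posterior mean.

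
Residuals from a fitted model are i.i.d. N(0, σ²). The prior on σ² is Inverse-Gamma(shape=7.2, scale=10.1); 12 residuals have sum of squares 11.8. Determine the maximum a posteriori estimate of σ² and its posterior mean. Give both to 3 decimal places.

maximum a posteriori estimate = 1.127, posterior mean = 1.311

Posterior: Inverse-Gamma(shape = 7.2+12/2 = 13.2, scale = 10.1+11.8/2 = 16.0).
Mode = β/(α+1) = 16.0/14.2 = 1.127.
Mean = β/(α−1) = 16.0/12.2 = 1.311.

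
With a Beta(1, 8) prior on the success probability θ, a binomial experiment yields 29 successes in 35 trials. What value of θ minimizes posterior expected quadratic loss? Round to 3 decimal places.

0.682

Posterior: Beta(1+29, 8+6) = Beta(30, 14).
Mode = (30−1)/(30+14−2) = 29/42 = 0.690.
Mean = 30/(30+14) = 30/44 = 0.682.
Quadratic loss ⇒ the optimal estimator is the posterior mean.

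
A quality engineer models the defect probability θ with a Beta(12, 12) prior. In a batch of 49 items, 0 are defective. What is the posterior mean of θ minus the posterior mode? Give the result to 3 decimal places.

0.009

Posterior: Beta(12+0, 12+49) = Beta(12, 61).
Mode = (12−1)/(12+61−2) = 11/71 = 0.155.
Mean = 12/(12+61) = 12/73 = 0.164.
Difference = 0.164 − 0.155 = 0.009.
Mean > mode: the posterior has a right tail.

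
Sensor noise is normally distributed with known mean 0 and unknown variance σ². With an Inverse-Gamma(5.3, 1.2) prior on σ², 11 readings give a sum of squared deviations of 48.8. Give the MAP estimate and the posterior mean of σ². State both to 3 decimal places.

σ²_MAP = 2.169, E[σ²|data] = 2.612

Posterior: Inverse-Gamma(shape = 5.3+11/2 = 10.8, scale = 1.2+48.8/2 = 25.6).
Mode = β/(α+1) = 25.6/11.8 = 2.169.
Mean = β/(α−1) = 25.6/9.8 = 2.612.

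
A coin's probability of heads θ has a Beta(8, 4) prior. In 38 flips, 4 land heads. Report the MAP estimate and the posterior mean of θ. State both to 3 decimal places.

MAP estimate = 0.229, posterior mean = 0.240

Posterior: Beta(8+4, 4+34) = Beta(12, 38).
Mode = (12−1)/(12+38−2) = 11/48 = 0.229.
Mean = 12/(12+38) = 12/50 = 0.240.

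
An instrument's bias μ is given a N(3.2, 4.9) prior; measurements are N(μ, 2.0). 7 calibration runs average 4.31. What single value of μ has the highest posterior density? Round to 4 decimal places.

Posterior for μ is Normal. Precision-weighted mean: (1/4.9·3.2 + 7/2.0·4.31) / (1/4.9 + 7/2.0) = 4.2488.
A Normal posterior is symmetric, so mode = mean.
This is the posterior mode — the MAP estimate.

4.2488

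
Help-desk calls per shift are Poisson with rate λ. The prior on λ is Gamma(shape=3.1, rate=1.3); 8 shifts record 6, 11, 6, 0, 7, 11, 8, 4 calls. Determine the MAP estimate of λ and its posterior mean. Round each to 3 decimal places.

MAP: 5.925. Posterior mean: 6.032.

Σ counts = 53. Posterior: Gamma(shape = 3.1+53 = 56.1, rate = 1.3+8 = 9.3).
Mode = (α−1)/β = 55.1/9.3 = 5.925.
Mean = α/β = 56.1/9.3 = 6.032.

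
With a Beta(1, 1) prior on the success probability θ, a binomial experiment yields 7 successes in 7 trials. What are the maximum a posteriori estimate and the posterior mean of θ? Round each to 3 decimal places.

Posterior: Beta(1+7, 1+0) = Beta(8, 1).
Since β = 1 ≤ 1 and α > 1, the Beta density is monotone increasing on [0,1]; the mode is at 1.
Mean = 8/(8+1) = 0.889.

MAP = 1.000, posterior mean = 0.889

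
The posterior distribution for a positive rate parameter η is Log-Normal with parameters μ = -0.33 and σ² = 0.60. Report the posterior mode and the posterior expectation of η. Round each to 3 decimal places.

Mode = exp(μ − σ²) = exp(-0.93) = 0.395.
Mean = exp(μ + σ²/2) = exp(-0.030) = 0.970.

MAP = 0.395, posterior mean = 0.970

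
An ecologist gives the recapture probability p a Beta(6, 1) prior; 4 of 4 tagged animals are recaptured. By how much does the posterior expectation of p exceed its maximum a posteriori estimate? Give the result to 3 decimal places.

-0.091

Posterior: Beta(6+4, 1+0) = Beta(10, 1).
Since β = 1 ≤ 1 and α > 1, the Beta density is monotone increasing on [0,1]; the mode is at 1.
Mean = 10/(10+1) = 0.909.
Difference = 0.909 − 1.000 = -0.091.
Left-skewed posterior ⇒ mean < mode.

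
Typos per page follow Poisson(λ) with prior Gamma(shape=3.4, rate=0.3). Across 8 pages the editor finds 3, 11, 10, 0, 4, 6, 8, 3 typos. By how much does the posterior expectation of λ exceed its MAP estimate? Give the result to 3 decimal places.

0.120

Σ counts = 45. Posterior: Gamma(shape = 3.4+45 = 48.4, rate = 0.3+8 = 8.3).
Mode = (α−1)/β = 47.4/8.3 = 5.711.
Mean = α/β = 48.4/8.3 = 5.831.
Difference = 5.831 − 5.711 = 0.120.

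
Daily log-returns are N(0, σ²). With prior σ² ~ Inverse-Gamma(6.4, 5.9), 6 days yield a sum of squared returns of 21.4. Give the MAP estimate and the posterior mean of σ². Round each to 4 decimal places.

MAP: 1.5962. Posterior mean: 1.9762.

Posterior: Inverse-Gamma(shape = 6.4+6/2 = 9.4, scale = 5.9+21.4/2 = 16.6).
Mode = β/(α+1) = 16.6/10.4 = 1.5962.
Mean = β/(α−1) = 16.6/8.4 = 1.9762.
Mean > mode: the posterior has a right tail.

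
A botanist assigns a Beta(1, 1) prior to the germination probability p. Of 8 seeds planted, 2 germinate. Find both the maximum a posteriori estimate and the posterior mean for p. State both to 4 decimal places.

MAP: 0.2500. Posterior mean: 0.3000.

Posterior: Beta(1+2, 1+6) = Beta(3, 7).
Mode = (3−1)/(3+7−2) = 2/8 = 0.2500.
With a flat prior the MAP equals the MLE, 2/8.
Mean = 3/(3+7) = 3/10 = 0.3000.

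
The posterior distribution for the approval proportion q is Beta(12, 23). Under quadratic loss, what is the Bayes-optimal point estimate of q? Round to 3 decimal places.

0.343

Mode = (12−1)/(12+23−2) = 11/33 = 0.333.
Mean = 12/(12+23) = 12/35 = 0.343.
Quadratic loss ⇒ the optimal estimator is the posterior mean.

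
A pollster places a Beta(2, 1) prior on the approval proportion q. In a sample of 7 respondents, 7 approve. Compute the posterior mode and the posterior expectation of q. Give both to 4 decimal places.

Posterior: Beta(2+7, 1+0) = Beta(9, 1).
Since β = 1 ≤ 1 and α > 1, the Beta density is monotone increasing on [0,1]; the mode is at 1.
Mean = 9/(9+1) = 0.9000.
The mean is pulled below the mode by the posterior's left skew.

MAP = 1.0000, posterior mean = 0.9000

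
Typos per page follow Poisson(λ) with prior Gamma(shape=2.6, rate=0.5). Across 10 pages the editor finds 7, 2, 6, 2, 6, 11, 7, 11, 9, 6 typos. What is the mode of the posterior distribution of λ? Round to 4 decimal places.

6.5333

Σ counts = 67. Posterior: Gamma(shape = 2.6+67 = 69.6, rate = 0.5+10 = 10.5).
Mode = (α−1)/β = 68.6/10.5 = 6.5333.
Mean = α/β = 69.6/10.5 = 6.6286.
This is the posterior mode — the MAP estimate.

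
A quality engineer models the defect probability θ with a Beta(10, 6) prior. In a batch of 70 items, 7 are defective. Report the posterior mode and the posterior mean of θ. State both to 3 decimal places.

Posterior: Beta(10+7, 6+63) = Beta(17, 69).
Mode = (17−1)/(17+69−2) = 16/84 = 0.190.
Mean = 17/(17+69) = 17/86 = 0.198.

θ_MAP = 0.190, E[θ|data] = 0.198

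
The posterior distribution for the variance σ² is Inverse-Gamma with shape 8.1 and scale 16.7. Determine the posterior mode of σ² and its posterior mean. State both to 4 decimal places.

Mode = β/(α+1) = 16.7/9.1 = 1.8352.
Mean = β/(α−1) = 16.7/7.1 = 2.3521.
The mean is pulled above the mode by the posterior's right skew.

MAP = 1.8352, posterior mean = 2.3521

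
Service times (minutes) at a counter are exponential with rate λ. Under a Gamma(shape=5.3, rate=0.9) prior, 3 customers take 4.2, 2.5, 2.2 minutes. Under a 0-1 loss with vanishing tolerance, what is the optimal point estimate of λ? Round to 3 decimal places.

0.745

Σ times = 8.9. Posterior: Gamma(shape = 5.3+3 = 8.3, rate = 0.9+8.9 = 9.8).
Mode = (α−1)/β = 7.3/9.8 = 0.745.
Mean = α/β = 8.3/9.8 = 0.847.
This is the posterior mode — the MAP estimate.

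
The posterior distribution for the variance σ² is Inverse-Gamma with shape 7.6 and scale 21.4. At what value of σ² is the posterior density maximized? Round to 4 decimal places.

2.4884

Mode = β/(α+1) = 21.4/8.6 = 2.4884.
Mean = β/(α−1) = 21.4/6.6 = 3.2424.
This is the posterior mode — the MAP estimate.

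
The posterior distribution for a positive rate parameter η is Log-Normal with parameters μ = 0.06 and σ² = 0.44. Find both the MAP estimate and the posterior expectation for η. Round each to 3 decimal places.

MAP = 0.684, posterior mean = 1.323

Mode = exp(μ − σ²) = exp(-0.38) = 0.684.
Mean = exp(μ + σ²/2) = exp(0.280) = 1.323.
Mean > mode: the posterior has a right tail.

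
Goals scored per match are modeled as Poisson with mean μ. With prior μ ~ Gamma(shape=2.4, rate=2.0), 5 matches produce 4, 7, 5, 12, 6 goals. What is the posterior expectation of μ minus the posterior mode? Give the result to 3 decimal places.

Σ counts = 34. Posterior: Gamma(shape = 2.4+34 = 36.4, rate = 2.0+5 = 7.0).
Mode = (α−1)/β = 35.4/7.0 = 5.057.
Mean = α/β = 36.4/7.0 = 5.200.
Difference = 5.200 − 5.057 = 0.143.
The posterior is right-skewed, so the mean exceeds the mode.

0.143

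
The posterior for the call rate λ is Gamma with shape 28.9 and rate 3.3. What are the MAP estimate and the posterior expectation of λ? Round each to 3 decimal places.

MAP = 8.455; posterior mean = 8.758

Mode = (α−1)/β = 27.9/3.3 = 8.455.
Mean = α/β = 28.9/3.3 = 8.758.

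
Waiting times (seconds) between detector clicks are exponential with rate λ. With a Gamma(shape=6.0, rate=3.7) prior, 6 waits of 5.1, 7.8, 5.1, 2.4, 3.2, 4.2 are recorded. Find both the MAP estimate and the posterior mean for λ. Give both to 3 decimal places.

Σ times = 27.8. Posterior: Gamma(shape = 6.0+6 = 12.0, rate = 3.7+27.8 = 31.5).
Mode = (α−1)/β = 11.0/31.5 = 0.349.
Mean = α/β = 12.0/31.5 = 0.381.
The posterior is right-skewed, so the mean exceeds the mode.

MAP estimate = 0.349, posterior mean = 0.381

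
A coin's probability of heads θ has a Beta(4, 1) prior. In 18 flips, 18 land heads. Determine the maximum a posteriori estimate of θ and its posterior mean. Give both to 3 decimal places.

MAP = 1.000, posterior mean = 0.957

Posterior: Beta(4+18, 1+0) = Beta(22, 1).
Since β = 1 ≤ 1 and α > 1, the Beta density is monotone increasing on [0,1]; the mode is at 1.
Mean = 22/(22+1) = 0.957.
The posterior is left-skewed, so the mode exceeds the mean.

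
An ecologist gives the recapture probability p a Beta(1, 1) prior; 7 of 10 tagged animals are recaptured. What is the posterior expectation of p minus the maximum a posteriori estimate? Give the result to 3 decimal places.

-0.033

Posterior: Beta(1+7, 1+3) = Beta(8, 4).
Mode = (8−1)/(8+4−2) = 7/10 = 0.700.
With a flat prior the MAP equals the MLE, 7/10.
Mean = 8/(8+4) = 8/12 = 0.667.
Difference = 0.667 − 0.700 = -0.033.
Left-skewed posterior ⇒ mean < mode.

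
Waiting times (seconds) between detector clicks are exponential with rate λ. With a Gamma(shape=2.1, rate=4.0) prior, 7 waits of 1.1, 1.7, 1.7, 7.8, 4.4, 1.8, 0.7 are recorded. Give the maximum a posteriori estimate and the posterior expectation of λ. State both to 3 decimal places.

Σ times = 19.2. Posterior: Gamma(shape = 2.1+7 = 9.1, rate = 4.0+19.2 = 23.2).
Mode = (α−1)/β = 8.1/23.2 = 0.349.
Mean = α/β = 9.1/23.2 = 0.392.

MAP = 0.349; posterior mean = 0.392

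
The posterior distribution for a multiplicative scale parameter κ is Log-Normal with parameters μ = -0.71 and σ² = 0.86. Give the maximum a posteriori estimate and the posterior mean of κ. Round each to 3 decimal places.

maximum a posteriori estimate = 0.208, posterior mean = 0.756

Mode = exp(μ − σ²) = exp(-1.57) = 0.208.
Mean = exp(μ + σ²/2) = exp(-0.280) = 0.756.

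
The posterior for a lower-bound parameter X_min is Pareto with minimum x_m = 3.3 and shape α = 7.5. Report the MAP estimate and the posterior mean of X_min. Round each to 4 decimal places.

The Pareto density is strictly decreasing on [x_m, ∞), so the mode is x_m = 3.3000.
Mean = α·x_m/(α−1) = 7.5·3.3/6.5 = 3.8077.

MAP estimate = 3.3000, posterior mean = 3.8077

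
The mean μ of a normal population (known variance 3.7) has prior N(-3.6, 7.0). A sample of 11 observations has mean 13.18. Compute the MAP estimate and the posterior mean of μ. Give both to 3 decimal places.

MAP estimate = 12.411, posterior mean = 12.411

Posterior for μ is Normal. Precision-weighted mean: (1/7.0·-3.6 + 11/3.7·13.18) / (1/7.0 + 11/3.7) = 12.411.
A Normal posterior is symmetric, so mode = mean.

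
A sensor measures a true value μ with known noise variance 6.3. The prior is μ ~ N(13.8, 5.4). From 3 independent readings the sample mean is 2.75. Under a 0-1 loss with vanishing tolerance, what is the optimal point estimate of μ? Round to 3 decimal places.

5.844

Posterior for μ is Normal. Precision-weighted mean: (1/5.4·13.8 + 3/6.3·2.75) / (1/5.4 + 3/6.3) = 5.844.
A Normal posterior is symmetric, so mode = mean.
This is the posterior mode — the MAP estimate.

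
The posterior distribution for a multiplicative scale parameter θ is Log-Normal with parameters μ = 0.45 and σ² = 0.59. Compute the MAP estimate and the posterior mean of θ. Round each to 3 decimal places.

MAP = 0.869; posterior mean = 2.106

Mode = exp(μ − σ²) = exp(-0.14) = 0.869.
Mean = exp(μ + σ²/2) = exp(0.745) = 2.106.
Right-skewed posterior ⇒ mode < mean.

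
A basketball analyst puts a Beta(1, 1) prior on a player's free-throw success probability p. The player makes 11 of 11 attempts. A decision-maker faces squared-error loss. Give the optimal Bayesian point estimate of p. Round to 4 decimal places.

0.9231

Posterior: Beta(1+11, 1+0) = Beta(12, 1).
Since β = 1 ≤ 1 and α > 1, the Beta density is monotone increasing on [0,1]; the mode is at 1.
Mean = 12/(12+1) = 0.9231.
Squared-error loss ⇒ the optimal estimator is the posterior mean.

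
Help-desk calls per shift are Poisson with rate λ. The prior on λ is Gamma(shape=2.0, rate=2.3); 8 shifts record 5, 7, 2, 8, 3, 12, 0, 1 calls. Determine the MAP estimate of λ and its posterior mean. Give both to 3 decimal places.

MAP: 3.786. Posterior mean: 3.883.

Σ counts = 38. Posterior: Gamma(shape = 2.0+38 = 40.0, rate = 2.3+8 = 10.3).
Mode = (α−1)/β = 39.0/10.3 = 3.786.
Mean = α/β = 40.0/10.3 = 3.883.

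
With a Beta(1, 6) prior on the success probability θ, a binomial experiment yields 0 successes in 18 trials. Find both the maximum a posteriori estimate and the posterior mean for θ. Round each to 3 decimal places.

Posterior: Beta(1+0, 6+18) = Beta(1, 24).
Since α = 1 ≤ 1 and β > 1, the Beta density is monotone decreasing on [0,1]; the mode is at 0.
Mean = 1/(1+24) = 0.040.
The posterior is right-skewed, so the mean exceeds the mode.

maximum a posteriori estimate = 0.000, posterior mean = 0.040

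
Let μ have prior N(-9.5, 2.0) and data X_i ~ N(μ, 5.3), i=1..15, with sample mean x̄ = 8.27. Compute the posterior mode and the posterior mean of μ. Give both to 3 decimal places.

Posterior for μ is Normal. Precision-weighted mean: (1/2.0·-9.5 + 15/5.3·8.27) / (1/2.0 + 15/5.3) = 5.602.
A Normal posterior is symmetric, so mode = mean.

posterior mode = 5.602, posterior mean = 5.602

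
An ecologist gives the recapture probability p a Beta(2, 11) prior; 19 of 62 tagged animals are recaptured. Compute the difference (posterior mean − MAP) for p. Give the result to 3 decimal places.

Posterior: Beta(2+19, 11+43) = Beta(21, 54).
Mode = (21−1)/(21+54−2) = 20/73 = 0.274.
Mean = 21/(21+54) = 21/75 = 0.280.
Difference = 0.280 − 0.274 = 0.006.

0.006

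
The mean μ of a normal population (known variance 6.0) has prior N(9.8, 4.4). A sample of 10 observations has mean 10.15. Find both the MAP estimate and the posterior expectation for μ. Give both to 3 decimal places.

Posterior for μ is Normal. Precision-weighted mean: (1/4.4·9.8 + 10/6.0·10.15) / (1/4.4 + 10/6.0) = 10.108.
A Normal posterior is symmetric, so mode = mean.

MAP: 10.108. Posterior mean: 10.108.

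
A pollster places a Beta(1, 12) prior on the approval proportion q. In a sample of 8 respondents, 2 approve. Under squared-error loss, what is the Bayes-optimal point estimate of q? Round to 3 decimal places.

Posterior: Beta(1+2, 12+6) = Beta(3, 18).
Mode = (3−1)/(3+18−2) = 2/19 = 0.105.
Mean = 3/(3+18) = 3/21 = 0.143.
Squared-error loss ⇒ the optimal estimator is the posterior mean.

0.143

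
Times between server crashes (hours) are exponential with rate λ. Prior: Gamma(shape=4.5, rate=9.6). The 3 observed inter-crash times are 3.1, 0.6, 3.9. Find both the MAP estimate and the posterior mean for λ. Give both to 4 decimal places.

λ_MAP = 0.3779, E[λ|data] = 0.4360

Σ times = 7.6. Posterior: Gamma(shape = 4.5+3 = 7.5, rate = 9.6+7.6 = 17.2).
Mode = (α−1)/β = 6.5/17.2 = 0.3779.
Mean = α/β = 7.5/17.2 = 0.4360.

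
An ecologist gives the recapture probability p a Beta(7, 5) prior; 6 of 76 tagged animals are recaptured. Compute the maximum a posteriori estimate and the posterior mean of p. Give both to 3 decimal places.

maximum a posteriori estimate = 0.140, posterior mean = 0.148

Posterior: Beta(7+6, 5+70) = Beta(13, 75).
Mode = (13−1)/(13+75−2) = 12/86 = 0.140.
Mean = 13/(13+75) = 13/88 = 0.148.
The posterior is right-skewed, so the mean exceeds the mode.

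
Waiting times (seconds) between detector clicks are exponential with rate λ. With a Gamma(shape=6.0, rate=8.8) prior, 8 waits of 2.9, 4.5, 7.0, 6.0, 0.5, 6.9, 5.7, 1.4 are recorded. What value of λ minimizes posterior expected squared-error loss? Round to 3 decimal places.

0.320

Σ times = 34.9. Posterior: Gamma(shape = 6.0+8 = 14.0, rate = 8.8+34.9 = 43.7).
Mode = (α−1)/β = 13.0/43.7 = 0.297.
Mean = α/β = 14.0/43.7 = 0.320.
Squared-error loss ⇒ the optimal estimator is the posterior mean.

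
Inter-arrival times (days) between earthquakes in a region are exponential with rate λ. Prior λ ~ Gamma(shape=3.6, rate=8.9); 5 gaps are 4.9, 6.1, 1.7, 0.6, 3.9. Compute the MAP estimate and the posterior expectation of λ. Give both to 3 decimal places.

Σ times = 17.2. Posterior: Gamma(shape = 3.6+5 = 8.6, rate = 8.9+17.2 = 26.1).
Mode = (α−1)/β = 7.6/26.1 = 0.291.
Mean = α/β = 8.6/26.1 = 0.330.

MAP estimate = 0.291, posterior expectation = 0.330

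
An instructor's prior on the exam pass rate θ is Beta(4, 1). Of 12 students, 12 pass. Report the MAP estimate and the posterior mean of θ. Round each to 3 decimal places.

MAP = 1.000; posterior mean = 0.941

Posterior: Beta(4+12, 1+0) = Beta(16, 1).
Since β = 1 ≤ 1 and α > 1, the Beta density is monotone increasing on [0,1]; the mode is at 1.
Mean = 16/(16+1) = 0.941.
Mode > mean: the posterior has a left tail.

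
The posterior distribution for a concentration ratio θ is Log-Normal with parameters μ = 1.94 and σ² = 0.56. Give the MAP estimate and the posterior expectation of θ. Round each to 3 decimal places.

Mode = exp(μ − σ²) = exp(1.38) = 3.975.
Mean = exp(μ + σ²/2) = exp(2.220) = 9.207.
The posterior is right-skewed, so the mean exceeds the mode.

MAP = 3.975; posterior mean = 9.207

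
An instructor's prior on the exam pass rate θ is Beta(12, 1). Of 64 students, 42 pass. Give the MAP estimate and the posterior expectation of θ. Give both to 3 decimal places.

MAP = 0.707, posterior mean = 0.701

Posterior: Beta(12+42, 1+22) = Beta(54, 23).
Mode = (54−1)/(54+23−2) = 53/75 = 0.707.
Mean = 54/(54+23) = 54/77 = 0.701.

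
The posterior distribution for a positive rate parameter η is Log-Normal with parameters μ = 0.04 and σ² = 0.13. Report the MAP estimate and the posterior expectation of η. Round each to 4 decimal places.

Mode = exp(μ − σ²) = exp(-0.09) = 0.9139.
Mean = exp(μ + σ²/2) = exp(0.105) = 1.1107.
Mean > mode: the posterior has a right tail.

MAP = 0.9139, posterior mean = 1.1107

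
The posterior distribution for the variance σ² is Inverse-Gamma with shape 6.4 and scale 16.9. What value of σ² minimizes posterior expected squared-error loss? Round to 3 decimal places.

Mode = β/(α+1) = 16.9/7.4 = 2.284.
Mean = β/(α−1) = 16.9/5.4 = 3.130.
Squared-error loss ⇒ the optimal estimator is the posterior mean.

3.130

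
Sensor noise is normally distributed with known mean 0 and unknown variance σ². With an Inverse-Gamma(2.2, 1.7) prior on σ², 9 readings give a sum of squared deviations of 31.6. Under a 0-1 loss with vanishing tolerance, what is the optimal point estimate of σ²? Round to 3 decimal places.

2.273

Posterior: Inverse-Gamma(shape = 2.2+9/2 = 6.7, scale = 1.7+31.6/2 = 17.5).
Mode = β/(α+1) = 17.5/7.7 = 2.273.
Mean = β/(α−1) = 17.5/5.7 = 3.070.
This is the posterior mode — the MAP estimate.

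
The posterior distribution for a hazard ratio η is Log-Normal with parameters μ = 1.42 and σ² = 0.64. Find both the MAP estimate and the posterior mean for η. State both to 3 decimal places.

Mode = exp(μ − σ²) = exp(0.78) = 2.181.
Mean = exp(μ + σ²/2) = exp(1.740) = 5.697.

MAP estimate = 2.181, posterior mean = 5.697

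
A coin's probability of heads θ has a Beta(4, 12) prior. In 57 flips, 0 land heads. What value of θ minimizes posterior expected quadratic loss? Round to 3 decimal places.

Posterior: Beta(4+0, 12+57) = Beta(4, 69).
Mode = (4−1)/(4+69−2) = 3/71 = 0.042.
Mean = 4/(4+69) = 4/73 = 0.055.
Quadratic loss ⇒ the optimal estimator is the posterior mean.

0.055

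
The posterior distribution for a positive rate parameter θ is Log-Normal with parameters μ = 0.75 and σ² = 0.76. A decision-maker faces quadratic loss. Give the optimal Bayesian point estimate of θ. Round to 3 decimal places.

3.096

Mode = exp(μ − σ²) = exp(-0.01) = 0.990.
Mean = exp(μ + σ²/2) = exp(1.130) = 3.096.
Quadratic loss ⇒ the optimal estimator is the posterior mean.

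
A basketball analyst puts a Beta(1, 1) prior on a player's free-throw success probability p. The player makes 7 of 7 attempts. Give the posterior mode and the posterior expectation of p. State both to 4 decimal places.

Posterior: Beta(1+7, 1+0) = Beta(8, 1).
Since β = 1 ≤ 1 and α > 1, the Beta density is monotone increasing on [0,1]; the mode is at 1.
Mean = 8/(8+1) = 0.8889.
The mean is pulled below the mode by the posterior's left skew.

p_MAP = 1.0000, E[p|data] = 0.8889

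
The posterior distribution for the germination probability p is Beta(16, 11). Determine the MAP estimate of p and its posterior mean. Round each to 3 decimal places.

MAP estimate = 0.600, posterior mean = 0.593

Mode = (16−1)/(16+11−2) = 15/25 = 0.600.
Mean = 16/(16+11) = 16/27 = 0.593.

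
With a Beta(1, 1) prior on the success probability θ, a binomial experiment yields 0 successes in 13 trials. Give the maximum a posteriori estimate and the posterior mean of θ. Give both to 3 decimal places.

Posterior: Beta(1+0, 1+13) = Beta(1, 14).
Since α = 1 ≤ 1 and β > 1, the Beta density is monotone decreasing on [0,1]; the mode is at 0.
Mean = 1/(1+14) = 0.067.
Mean > mode: the posterior has a right tail.

θ_MAP = 0.000, E[θ|data] = 0.067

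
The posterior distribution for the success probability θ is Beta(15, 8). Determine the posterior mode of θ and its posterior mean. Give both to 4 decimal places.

Mode = (15−1)/(15+8−2) = 14/21 = 0.6667.
Mean = 15/(15+8) = 15/23 = 0.6522.
Mode > mean: the posterior has a left tail.

MAP = 0.6667, posterior mean = 0.6522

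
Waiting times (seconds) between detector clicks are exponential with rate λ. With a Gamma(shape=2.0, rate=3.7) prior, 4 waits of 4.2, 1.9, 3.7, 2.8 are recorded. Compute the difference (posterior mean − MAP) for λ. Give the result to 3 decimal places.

Σ times = 12.6. Posterior: Gamma(shape = 2.0+4 = 6.0, rate = 3.7+12.6 = 16.3).
Mode = (α−1)/β = 5.0/16.3 = 0.307.
Mean = α/β = 6.0/16.3 = 0.368.
Difference = 0.368 − 0.307 = 0.061.

0.061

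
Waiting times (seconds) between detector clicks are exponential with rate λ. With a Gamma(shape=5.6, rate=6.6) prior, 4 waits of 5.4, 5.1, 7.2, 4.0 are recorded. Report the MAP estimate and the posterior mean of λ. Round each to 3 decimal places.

Σ times = 21.7. Posterior: Gamma(shape = 5.6+4 = 9.6, rate = 6.6+21.7 = 28.3).
Mode = (α−1)/β = 8.6/28.3 = 0.304.
Mean = α/β = 9.6/28.3 = 0.339.
Right-skewed posterior ⇒ mode < mean.

MAP = 0.304; posterior mean = 0.339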